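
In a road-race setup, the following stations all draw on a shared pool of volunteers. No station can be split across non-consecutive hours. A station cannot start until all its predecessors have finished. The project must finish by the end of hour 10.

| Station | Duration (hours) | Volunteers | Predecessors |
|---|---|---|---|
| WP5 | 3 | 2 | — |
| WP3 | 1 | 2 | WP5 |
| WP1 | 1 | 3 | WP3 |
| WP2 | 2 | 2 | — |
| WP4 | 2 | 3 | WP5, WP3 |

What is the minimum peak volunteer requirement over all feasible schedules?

3

Early-start (WP5@1, WP3@4, WP1@5, WP2@1, WP4@5) gives peak 6: h1:4  h2:4  h3:2  h4:2  h5:6  h6:3  h7:0  h8:0  h9:0  h10:0.
Shift WP2→6, WP4→8.
Schedule WP5@1, WP3@4, WP1@5, WP2@6, WP4@8: h1:2  h2:2  h3:2  h4:2  h5:3  h6:2  h7:2  h8:3  h9:3  h10:0 — peak 3.
Total volunteer-hours = 21 over 10 hours ⇒ peak ≥ ⌈21/10⌉ = 3, so 3 is optimal.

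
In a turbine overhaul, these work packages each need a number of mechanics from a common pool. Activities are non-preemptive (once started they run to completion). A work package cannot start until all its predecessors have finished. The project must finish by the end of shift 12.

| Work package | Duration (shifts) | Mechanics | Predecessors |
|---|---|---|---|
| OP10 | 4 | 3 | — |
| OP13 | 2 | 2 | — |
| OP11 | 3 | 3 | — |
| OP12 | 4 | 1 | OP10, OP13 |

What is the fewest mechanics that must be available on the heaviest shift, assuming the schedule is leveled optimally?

4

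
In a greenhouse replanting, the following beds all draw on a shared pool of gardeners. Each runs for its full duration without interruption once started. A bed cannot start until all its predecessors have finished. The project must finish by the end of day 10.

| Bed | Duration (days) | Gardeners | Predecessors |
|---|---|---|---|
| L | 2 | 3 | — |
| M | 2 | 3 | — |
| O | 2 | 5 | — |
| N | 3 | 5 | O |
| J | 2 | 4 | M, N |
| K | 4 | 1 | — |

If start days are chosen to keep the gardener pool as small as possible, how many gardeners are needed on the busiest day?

6

Early-start (L@1, M@1, O@1, N@3, J@6, K@1) gives peak 12: d1:12  d2:12  d3:6  d4:6  d5:5  d6:4  d7:4  d8:0  d9:0  d10:0.
Shift O→3, N→5, J→8, K→3.
Schedule L@1, M@1, O@3, N@5, J@8, K@3: d1:6  d2:6  d3:6  d4:6  d5:6  d6:6  d7:5  d8:4  d9:4  d10:0 — peak 6.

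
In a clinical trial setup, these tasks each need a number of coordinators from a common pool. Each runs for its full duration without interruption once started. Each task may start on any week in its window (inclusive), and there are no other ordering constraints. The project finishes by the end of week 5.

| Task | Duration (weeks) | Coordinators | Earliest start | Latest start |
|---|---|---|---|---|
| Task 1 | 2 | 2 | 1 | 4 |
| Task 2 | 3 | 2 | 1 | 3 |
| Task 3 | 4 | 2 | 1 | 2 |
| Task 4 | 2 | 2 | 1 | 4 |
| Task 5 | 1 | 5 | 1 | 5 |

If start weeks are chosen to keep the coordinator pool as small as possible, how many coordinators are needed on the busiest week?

6

Early-start (Task 1@1, Task 2@1, Task 3@1, Task 4@1, Task 5@1) gives peak 13: w1:13  w2:8  w3:4  w4:2  w5:0.
Shift Task 4→3, Task 5→5.
Schedule Task 1@1, Task 2@1, Task 3@1, Task 4@3, Task 5@5: w1:6  w2:6  w3:6  w4:4  w5:5 — peak 6.
Total coordinator-weeks = 27 over 5 weeks ⇒ peak ≥ ⌈27/5⌉ = 6, so 6 is optimal.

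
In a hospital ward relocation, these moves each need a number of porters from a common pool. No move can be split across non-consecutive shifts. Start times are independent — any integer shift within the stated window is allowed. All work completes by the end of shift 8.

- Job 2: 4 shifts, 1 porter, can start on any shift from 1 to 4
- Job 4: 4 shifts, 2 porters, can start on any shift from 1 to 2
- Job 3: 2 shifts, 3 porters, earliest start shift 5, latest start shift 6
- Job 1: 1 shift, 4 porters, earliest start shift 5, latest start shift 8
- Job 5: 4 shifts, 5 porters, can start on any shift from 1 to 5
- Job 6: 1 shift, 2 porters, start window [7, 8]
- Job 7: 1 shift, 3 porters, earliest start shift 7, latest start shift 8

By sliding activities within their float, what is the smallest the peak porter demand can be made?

Schedule Job 2@1, Job 4@1, Job 3@5, Job 1@5, Job 5@1, Job 6@7, Job 7@7: s1:8  s2:8  s3:8  s4:8  s5:7  s6:3  s7:5  s8:0 — peak 8.

8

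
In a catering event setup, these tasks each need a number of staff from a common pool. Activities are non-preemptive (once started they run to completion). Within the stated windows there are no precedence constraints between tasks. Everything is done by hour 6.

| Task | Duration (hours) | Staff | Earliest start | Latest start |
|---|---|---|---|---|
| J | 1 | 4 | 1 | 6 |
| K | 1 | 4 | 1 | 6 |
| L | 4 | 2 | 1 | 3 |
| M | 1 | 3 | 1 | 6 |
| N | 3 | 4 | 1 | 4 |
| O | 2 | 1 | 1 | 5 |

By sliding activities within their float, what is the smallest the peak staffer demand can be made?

6

Early-start (J@1, K@1, L@1, M@1, N@1, O@1) gives peak 18: h1:18  h2:7  h3:6  h4:2  h5:0  h6:0.
Shift K→2, M→3, N→4, O→5.
Schedule J@1, K@2, L@1, M@3, N@4, O@5: h1:6  h2:6  h3:5  h4:6  h5:5  h6:5 — peak 6.
Total staffer-hours = 33 over 6 hours ⇒ peak ≥ ⌈33/6⌉ = 6, so 6 is optimal.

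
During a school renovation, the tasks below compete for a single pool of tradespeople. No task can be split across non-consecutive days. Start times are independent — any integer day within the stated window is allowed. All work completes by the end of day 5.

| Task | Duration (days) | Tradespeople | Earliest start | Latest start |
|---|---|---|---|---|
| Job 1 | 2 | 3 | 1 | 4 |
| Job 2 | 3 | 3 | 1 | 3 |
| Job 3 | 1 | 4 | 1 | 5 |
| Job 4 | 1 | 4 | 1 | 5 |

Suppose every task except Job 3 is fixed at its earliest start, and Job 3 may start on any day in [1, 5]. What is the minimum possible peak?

Job 3@1: d1:14  d2:6  d3:3  d4:0  d5:0 → peak 14
Job 3@2: d1:10  d2:10  d3:3  d4:0  d5:0 → peak 10
Job 3@3: d1:10  d2:6  d3:7  d4:0  d5:0 → peak 10
Job 3@4: d1:10  d2:6  d3:3  d4:4  d5:0 → peak 10
Job 3@5: d1:10  d2:6  d3:3  d4:0  d5:4 → peak 10
Best is Job 3@2, peak 10.

10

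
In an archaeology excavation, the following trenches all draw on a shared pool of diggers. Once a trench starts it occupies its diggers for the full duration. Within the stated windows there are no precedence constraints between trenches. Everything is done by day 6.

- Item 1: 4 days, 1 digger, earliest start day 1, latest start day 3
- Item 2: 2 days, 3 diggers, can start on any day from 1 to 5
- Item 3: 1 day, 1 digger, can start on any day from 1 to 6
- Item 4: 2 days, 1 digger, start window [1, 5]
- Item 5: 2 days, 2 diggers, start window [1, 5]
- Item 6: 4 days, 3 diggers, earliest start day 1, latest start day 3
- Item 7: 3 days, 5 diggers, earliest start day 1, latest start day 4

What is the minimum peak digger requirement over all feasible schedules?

9

Early-start (Item 1@1, Item 2@1, Item 3@1, Item 4@1, Item 5@1, Item 6@1, Item 7@1) gives peak 16: d1:16  d2:15  d3:9  d4:4  d5:0  d6:0.
Shift Item 6→3, Item 7→3.
Schedule Item 1@1, Item 2@1, Item 3@1, Item 4@1, Item 5@1, Item 6@3, Item 7@3: d1:8  d2:7  d3:9  d4:9  d5:8  d6:3 — peak 9.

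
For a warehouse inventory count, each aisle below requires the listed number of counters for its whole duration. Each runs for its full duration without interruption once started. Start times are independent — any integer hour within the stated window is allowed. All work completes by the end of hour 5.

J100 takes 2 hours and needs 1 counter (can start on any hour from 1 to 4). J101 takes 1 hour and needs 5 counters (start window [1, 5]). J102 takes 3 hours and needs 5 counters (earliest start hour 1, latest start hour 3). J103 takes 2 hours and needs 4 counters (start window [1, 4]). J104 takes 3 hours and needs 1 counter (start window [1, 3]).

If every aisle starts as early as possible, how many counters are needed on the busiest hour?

Early-start schedule: J100@1, J101@1, J102@1, J103@1, J104@1.
Load per hour: hour 1: 16, hour 2: 11, hour 3: 6, hour 4: 0, hour 5: 0.
Peak is 16.

16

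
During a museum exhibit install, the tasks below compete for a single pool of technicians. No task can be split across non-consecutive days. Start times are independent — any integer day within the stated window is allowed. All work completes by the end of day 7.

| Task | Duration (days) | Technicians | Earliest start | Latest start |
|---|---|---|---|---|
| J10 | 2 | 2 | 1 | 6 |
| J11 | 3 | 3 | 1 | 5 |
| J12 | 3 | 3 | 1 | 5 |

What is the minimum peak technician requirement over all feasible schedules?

Early-start (J10@1, J11@1, J12@1) gives peak 8: d1:8  d2:8  d3:6  d4:0  d5:0  d6:0  d7:0.
Shift J12→4.
Schedule J10@1, J11@1, J12@4: d1:5  d2:5  d3:3  d4:3  d5:3  d6:3  d7:0 — peak 5.

5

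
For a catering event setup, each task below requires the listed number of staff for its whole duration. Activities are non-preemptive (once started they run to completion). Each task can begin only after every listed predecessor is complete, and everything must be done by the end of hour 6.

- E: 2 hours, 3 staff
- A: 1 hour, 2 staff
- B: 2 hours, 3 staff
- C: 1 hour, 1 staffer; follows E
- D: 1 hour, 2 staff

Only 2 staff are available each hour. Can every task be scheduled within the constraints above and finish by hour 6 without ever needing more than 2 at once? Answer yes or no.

Total staffer-hours = 17; over 6 hours the average is 17/6 > 2, so some hour must exceed 2.

no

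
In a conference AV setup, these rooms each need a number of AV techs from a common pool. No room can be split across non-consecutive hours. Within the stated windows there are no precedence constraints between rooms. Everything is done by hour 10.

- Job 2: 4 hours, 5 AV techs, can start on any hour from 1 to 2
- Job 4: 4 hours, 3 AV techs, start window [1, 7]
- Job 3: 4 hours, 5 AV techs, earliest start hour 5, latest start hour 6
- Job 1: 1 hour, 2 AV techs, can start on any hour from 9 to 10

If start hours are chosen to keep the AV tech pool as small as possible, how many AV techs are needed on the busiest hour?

8

Schedule Job 2@1, Job 4@1, Job 3@5, Job 1@9: h1:8  h2:8  h3:8  h4:8  h5:5  h6:5  h7:5  h8:5  h9:2  h10:0 — peak 8.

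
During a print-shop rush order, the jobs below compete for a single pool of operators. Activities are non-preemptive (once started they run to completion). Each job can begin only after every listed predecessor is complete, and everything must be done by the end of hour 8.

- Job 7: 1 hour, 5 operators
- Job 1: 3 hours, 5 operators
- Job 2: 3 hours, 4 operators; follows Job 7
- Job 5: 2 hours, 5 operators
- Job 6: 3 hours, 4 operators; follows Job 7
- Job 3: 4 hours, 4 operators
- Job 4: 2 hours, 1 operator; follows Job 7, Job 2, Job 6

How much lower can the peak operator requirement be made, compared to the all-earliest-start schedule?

12

Early-start peak: h1:19  h2:22  h3:17  h4:12  h5:1  h6:1  h7:0  h8:0 ⇒ 22.
Leveled (Job 7@1, Job 1@1, Job 2@2, Job 5@7, Job 6@4, Job 3@5, Job 4@7): h1:10  h2:9  h3:9  h4:8  h5:8  h6:8  h7:10  h8:10 ⇒ 10.
Reduction 22 − 10 = 12.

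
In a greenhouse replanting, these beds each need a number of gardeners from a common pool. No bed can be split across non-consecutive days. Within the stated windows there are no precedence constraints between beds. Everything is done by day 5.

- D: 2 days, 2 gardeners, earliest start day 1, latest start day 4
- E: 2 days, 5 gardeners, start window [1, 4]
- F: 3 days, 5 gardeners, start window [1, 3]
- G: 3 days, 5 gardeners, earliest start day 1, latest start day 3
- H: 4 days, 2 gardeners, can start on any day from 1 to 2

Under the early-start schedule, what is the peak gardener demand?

19

Early-start schedule: D@1, E@1, F@1, G@1, H@1.
Load per day: day 1: 19, day 2: 19, day 3: 12, day 4: 2, day 5: 0.
Peak is 19.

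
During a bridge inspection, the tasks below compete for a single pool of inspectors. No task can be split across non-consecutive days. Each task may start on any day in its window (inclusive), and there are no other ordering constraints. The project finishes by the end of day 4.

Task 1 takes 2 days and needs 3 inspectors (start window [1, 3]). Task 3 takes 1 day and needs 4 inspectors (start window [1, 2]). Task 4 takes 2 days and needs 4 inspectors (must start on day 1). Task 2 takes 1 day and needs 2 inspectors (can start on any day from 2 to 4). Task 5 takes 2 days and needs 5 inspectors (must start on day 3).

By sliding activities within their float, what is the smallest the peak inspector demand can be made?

8

Early-start (Task 1@1, Task 3@1, Task 4@1, Task 2@2, Task 5@3) gives peak 11: d1:11  d2:9  d3:5  d4:5.
Shift Task 1→2, Task 2→4.
Schedule Task 1@2, Task 3@1, Task 4@1, Task 2@4, Task 5@3: d1:8  d2:7  d3:8  d4:7 — peak 8.
Total inspector-days = 30 over 4 days ⇒ peak ≥ ⌈30/4⌉ = 8, so 8 is optimal.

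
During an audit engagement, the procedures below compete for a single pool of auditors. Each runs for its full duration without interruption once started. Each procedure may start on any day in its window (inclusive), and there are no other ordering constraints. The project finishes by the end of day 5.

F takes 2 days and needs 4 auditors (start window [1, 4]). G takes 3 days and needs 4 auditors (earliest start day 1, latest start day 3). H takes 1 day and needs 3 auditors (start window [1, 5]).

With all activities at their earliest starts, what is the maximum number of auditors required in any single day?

Early-start schedule: F@1, G@1, H@1.
Load per day: day 1: 11, day 2: 8, day 3: 4, day 4: 0, day 5: 0.
Peak is 11.

11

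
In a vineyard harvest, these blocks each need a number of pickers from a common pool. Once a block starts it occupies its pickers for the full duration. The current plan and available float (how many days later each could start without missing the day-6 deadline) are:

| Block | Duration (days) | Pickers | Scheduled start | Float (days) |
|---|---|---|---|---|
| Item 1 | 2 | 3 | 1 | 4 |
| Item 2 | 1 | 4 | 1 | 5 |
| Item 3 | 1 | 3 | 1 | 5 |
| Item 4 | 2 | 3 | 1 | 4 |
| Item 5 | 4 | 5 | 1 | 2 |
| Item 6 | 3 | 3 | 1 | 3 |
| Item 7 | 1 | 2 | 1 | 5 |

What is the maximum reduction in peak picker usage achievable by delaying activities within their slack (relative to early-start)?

14

Early-start peak: d1:23  d2:14  d3:8  d4:5  d5:0  d6:0 ⇒ 23.
Leveled (Item 1@1, Item 2@1, Item 3@2, Item 4@2, Item 5@3, Item 6@4, Item 7@1): d1:9  d2:9  d3:8  d4:8  d5:8  d6:8 ⇒ 9.
Reduction 23 − 9 = 14.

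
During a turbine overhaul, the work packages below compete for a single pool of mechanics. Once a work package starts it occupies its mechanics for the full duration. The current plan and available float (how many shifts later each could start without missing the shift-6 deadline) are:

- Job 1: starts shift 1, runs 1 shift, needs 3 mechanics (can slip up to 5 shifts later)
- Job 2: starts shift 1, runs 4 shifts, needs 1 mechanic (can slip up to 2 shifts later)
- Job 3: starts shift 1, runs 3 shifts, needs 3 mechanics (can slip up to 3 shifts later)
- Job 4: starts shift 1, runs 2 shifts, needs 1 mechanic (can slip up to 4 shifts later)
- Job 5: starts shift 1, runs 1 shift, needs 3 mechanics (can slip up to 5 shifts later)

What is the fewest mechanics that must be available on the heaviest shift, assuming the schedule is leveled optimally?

Early-start (Job 1@1, Job 2@1, Job 3@1, Job 4@1, Job 5@1) gives peak 11: s1:11  s2:5  s3:4  s4:1  s5:0  s6:0.
Shift Job 3→2, Job 4→5, Job 5→5.
Schedule Job 1@1, Job 2@1, Job 3@2, Job 4@5, Job 5@5: s1:4  s2:4  s3:4  s4:4  s5:4  s6:1 — peak 4.
Total mechanic-shifts = 21 over 6 shifts ⇒ peak ≥ ⌈21/6⌉ = 4, so 4 is optimal.

4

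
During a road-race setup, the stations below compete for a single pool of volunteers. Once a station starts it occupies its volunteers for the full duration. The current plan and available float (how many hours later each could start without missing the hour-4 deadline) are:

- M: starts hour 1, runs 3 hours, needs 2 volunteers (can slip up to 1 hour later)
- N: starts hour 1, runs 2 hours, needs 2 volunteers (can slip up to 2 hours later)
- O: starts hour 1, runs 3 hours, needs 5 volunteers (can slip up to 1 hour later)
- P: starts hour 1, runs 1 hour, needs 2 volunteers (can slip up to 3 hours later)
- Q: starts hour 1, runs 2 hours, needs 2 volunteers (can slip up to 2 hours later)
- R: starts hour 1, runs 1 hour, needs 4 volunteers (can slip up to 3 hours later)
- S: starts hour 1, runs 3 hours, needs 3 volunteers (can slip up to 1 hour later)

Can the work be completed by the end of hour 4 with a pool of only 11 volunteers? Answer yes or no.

The minimum achievable peak is 12; 11 < 12, so no feasible schedule stays within the cap.

no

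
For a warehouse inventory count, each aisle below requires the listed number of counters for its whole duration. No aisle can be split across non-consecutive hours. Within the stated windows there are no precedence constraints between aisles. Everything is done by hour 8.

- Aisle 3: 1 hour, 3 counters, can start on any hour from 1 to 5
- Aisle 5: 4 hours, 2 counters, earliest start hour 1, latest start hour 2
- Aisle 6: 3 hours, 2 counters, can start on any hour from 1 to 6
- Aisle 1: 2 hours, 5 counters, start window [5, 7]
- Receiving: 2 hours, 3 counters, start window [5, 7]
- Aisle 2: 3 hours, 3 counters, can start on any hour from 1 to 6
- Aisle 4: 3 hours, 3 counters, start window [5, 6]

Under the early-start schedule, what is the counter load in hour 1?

At early start, hour 1 has: Aisle 3, Aisle 5, Aisle 6, Aisle 2.
Demand: 3 + 2 + 2 + 3 = 10.

10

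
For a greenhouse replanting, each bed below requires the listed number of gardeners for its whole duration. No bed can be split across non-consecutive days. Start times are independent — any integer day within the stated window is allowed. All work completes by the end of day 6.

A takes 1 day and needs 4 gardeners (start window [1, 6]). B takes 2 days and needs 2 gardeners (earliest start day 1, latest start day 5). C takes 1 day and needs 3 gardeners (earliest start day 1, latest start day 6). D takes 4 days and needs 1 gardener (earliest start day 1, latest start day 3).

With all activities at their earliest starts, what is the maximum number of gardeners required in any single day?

10

Early-start schedule: A@1, B@1, C@1, D@1.
Load per day: day 1: 10, day 2: 3, day 3: 1, day 4: 1, day 5: 0, day 6: 0.
Peak is 10.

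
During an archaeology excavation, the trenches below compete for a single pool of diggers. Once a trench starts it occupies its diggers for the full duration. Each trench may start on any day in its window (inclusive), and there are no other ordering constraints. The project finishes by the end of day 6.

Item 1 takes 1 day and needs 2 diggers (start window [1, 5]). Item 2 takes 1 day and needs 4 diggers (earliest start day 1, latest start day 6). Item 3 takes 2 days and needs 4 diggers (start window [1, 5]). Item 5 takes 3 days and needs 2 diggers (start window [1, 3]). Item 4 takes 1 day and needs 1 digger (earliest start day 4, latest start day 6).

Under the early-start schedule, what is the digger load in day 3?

2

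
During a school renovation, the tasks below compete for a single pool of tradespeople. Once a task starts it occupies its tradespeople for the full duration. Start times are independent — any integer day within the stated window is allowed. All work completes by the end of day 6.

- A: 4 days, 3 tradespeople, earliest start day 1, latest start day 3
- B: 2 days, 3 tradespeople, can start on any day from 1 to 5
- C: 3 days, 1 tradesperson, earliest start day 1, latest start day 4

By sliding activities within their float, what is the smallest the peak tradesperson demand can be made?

Early-start (A@1, B@1, C@1) gives peak 7: d1:7  d2:7  d3:4  d4:3  d5:0  d6:0.
Shift B→5.
Schedule A@1, B@5, C@1: d1:4  d2:4  d3:4  d4:3  d5:3  d6:3 — peak 4.
Total tradesperson-days = 21 over 6 days ⇒ peak ≥ ⌈21/6⌉ = 4, so 4 is optimal.

4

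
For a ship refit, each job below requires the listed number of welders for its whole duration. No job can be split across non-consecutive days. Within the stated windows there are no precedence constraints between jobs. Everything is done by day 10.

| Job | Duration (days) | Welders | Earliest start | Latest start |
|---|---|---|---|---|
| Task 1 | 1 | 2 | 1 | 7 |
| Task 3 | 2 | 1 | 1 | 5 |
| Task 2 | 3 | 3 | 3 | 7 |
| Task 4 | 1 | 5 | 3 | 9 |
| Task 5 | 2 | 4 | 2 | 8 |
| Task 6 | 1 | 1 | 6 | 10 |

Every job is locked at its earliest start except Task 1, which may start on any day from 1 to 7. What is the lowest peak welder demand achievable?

Task 1@1: d1:3  d2:5  d3:12  d4:3  d5:3  d6:1  d7:0  d8:0  d9:0  d10:0 → peak 12
Task 1@2: d1:1  d2:7  d3:12  d4:3  d5:3  d6:1  d7:0  d8:0  d9:0  d10:0 → peak 12
Task 1@3: d1:1  d2:5  d3:14  d4:3  d5:3  d6:1  d7:0  d8:0  d9:0  d10:0 → peak 14
Task 1@4: d1:1  d2:5  d3:12  d4:5  d5:3  d6:1  d7:0  d8:0  d9:0  d10:0 → peak 12
Task 1@5: d1:1  d2:5  d3:12  d4:3  d5:5  d6:1  d7:0  d8:0  d9:0  d10:0 → peak 12
Task 1@6: d1:1  d2:5  d3:12  d4:3  d5:3  d6:3  d7:0  d8:0  d9:0  d10:0 → peak 12
Task 1@7: d1:1  d2:5  d3:12  d4:3  d5:3  d6:1  d7:2  d8:0  d9:0  d10:0 → peak 12
Best is Task 1@1, peak 12.

12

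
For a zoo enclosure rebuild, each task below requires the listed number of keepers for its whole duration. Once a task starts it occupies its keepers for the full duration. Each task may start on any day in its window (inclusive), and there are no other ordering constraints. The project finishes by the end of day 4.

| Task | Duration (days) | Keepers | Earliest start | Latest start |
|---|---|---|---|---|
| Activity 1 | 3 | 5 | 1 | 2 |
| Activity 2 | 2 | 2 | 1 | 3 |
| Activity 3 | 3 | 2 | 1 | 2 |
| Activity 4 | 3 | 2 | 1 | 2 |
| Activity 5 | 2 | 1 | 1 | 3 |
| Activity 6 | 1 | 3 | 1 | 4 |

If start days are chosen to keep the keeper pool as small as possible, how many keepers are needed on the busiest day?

Early-start (Activity 1@1, Activity 2@1, Activity 3@1, Activity 4@1, Activity 5@1, Activity 6@1) gives peak 15: d1:15  d2:12  d3:9  d4:0.
Shift Activity 5→3, Activity 6→4.
Schedule Activity 1@1, Activity 2@1, Activity 3@1, Activity 4@1, Activity 5@3, Activity 6@4: d1:11  d2:11  d3:10  d4:4 — peak 11.

11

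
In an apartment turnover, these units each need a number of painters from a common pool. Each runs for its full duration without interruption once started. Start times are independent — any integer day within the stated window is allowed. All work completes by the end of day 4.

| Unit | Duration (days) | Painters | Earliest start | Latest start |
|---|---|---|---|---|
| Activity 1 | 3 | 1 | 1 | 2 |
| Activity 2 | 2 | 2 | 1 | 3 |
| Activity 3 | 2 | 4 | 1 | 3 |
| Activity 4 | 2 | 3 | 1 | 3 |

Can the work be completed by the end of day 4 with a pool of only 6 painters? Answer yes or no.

yes

Schedule Activity 1@1, Activity 2@1, Activity 3@3, Activity 4@1: d1:6  d2:6  d3:5  d4:4 — peak 6 ≤ 6.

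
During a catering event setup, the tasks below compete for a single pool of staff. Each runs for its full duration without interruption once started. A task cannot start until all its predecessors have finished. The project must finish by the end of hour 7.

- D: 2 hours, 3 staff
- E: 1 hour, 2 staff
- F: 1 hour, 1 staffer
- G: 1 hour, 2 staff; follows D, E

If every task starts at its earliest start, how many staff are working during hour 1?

At early start, hour 1 has: D, E, F.
Demand: 3 + 2 + 1 = 6.

6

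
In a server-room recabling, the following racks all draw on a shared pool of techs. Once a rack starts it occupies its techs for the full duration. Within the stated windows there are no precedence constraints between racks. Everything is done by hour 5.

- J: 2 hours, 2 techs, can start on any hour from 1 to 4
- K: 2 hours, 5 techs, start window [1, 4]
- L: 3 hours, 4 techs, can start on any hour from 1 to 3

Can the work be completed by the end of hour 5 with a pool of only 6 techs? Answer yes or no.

yes

Schedule J@1, K@4, L@1: h1:6  h2:6  h3:4  h4:5  h5:5 — peak 6 ≤ 6.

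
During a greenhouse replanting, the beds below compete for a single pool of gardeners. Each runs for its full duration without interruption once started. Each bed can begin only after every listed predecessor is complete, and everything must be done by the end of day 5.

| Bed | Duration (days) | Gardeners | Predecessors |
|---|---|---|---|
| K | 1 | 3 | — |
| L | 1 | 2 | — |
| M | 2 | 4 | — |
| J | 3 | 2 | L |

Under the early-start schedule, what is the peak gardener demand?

9

Early-start schedule: K@1, L@1, M@1, J@2.
Load per day: day 1: 9, day 2: 6, day 3: 2, day 4: 2, day 5: 0.
Peak is 9.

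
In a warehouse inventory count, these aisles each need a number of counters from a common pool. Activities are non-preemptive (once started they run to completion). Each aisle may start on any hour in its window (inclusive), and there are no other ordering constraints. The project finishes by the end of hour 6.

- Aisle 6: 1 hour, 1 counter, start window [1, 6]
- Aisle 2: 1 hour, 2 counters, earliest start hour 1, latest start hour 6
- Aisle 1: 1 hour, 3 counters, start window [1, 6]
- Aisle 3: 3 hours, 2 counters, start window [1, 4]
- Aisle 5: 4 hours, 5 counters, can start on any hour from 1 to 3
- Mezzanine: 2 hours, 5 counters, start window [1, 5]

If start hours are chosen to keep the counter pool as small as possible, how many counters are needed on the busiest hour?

8

Early-start (Aisle 6@1, Aisle 2@1, Aisle 1@1, Aisle 3@1, Aisle 5@1, Mezzanine@1) gives peak 18: h1:18  h2:12  h3:7  h4:5  h5:0  h6:0.
Shift Aisle 1→2, Aisle 3→3, Mezzanine→5.
Schedule Aisle 6@1, Aisle 2@1, Aisle 1@2, Aisle 3@3, Aisle 5@1, Mezzanine@5: h1:8  h2:8  h3:7  h4:7  h5:7  h6:5 — peak 8.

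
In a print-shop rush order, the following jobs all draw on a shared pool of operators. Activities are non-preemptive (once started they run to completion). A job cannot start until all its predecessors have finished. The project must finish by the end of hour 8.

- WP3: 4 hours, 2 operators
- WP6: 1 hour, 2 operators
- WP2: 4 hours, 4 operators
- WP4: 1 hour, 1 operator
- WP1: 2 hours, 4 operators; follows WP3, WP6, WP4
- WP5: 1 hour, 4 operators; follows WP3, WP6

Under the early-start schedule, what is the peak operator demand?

9

Early-start schedule: WP3@1, WP6@1, WP2@1, WP4@1, WP1@5, WP5@5.
Load per hour: hour 1: 9, hour 2: 6, hour 3: 6, hour 4: 6, hour 5: 8, hour 6: 4, hour 7: 0, hour 8: 0.
Peak is 9.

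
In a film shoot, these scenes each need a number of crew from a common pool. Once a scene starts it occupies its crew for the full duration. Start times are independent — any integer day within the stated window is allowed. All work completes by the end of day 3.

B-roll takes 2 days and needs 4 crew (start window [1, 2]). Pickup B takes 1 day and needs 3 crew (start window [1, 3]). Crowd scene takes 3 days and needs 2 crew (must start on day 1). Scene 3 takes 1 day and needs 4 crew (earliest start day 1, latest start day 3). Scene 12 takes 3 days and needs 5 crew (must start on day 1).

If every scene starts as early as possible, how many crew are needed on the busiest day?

18

Early-start schedule: B-roll@1, Pickup B@1, Crowd scene@1, Scene 3@1, Scene 12@1.
Load per day: day 1: 18, day 2: 11, day 3: 7.
Peak is 18.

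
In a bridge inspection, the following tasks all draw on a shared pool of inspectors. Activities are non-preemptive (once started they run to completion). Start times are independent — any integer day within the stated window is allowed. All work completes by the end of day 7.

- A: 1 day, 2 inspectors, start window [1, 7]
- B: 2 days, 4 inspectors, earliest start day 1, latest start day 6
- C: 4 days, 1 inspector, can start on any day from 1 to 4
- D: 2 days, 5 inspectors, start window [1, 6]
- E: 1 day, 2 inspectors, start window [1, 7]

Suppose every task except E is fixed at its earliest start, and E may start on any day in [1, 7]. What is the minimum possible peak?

E@1: d1:14  d2:10  d3:1  d4:1  d5:0  d6:0  d7:0 → peak 14
E@2: d1:12  d2:12  d3:1  d4:1  d5:0  d6:0  d7:0 → peak 12
E@3: d1:12  d2:10  d3:3  d4:1  d5:0  d6:0  d7:0 → peak 12
E@4: d1:12  d2:10  d3:1  d4:3  d5:0  d6:0  d7:0 → peak 12
E@5: d1:12  d2:10  d3:1  d4:1  d5:2  d6:0  d7:0 → peak 12
E@6: d1:12  d2:10  d3:1  d4:1  d5:0  d6:2  d7:0 → peak 12
E@7: d1:12  d2:10  d3:1  d4:1  d5:0  d6:0  d7:2 → peak 12
Best is E@2, peak 12.

12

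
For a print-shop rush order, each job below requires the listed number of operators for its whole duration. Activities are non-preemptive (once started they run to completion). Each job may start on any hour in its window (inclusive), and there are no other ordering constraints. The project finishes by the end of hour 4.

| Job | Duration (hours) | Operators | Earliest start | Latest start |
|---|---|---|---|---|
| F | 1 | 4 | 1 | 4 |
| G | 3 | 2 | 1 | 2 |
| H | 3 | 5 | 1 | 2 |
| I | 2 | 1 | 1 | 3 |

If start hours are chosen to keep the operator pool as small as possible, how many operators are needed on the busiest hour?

8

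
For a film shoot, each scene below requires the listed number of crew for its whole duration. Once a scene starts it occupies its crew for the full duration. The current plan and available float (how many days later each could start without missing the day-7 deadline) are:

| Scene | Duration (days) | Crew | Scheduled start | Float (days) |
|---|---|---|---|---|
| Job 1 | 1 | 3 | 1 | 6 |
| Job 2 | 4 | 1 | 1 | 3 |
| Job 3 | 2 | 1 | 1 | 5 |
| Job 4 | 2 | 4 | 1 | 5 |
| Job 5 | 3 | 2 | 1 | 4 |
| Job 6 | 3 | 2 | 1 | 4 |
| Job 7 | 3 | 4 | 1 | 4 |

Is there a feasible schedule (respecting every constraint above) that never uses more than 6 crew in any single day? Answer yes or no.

The minimum achievable peak is 7; 6 < 7, so no feasible schedule stays within the cap.

no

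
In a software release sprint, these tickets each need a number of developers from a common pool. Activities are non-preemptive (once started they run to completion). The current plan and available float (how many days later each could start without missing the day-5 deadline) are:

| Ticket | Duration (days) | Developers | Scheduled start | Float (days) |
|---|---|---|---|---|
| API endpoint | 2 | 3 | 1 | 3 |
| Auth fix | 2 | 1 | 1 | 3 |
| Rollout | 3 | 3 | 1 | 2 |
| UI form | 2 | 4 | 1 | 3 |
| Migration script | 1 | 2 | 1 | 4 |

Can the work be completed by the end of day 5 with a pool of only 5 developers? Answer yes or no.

no

Total developer-days = 27; over 5 days the average is 27/5 > 5, so some day must exceed 5.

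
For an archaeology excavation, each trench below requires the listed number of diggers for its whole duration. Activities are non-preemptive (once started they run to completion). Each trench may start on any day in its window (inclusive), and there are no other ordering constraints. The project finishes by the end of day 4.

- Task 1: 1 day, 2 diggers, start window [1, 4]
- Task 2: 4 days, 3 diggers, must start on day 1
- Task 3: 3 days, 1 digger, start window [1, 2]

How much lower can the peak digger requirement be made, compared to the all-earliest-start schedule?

Early-start peak: d1:6  d2:4  d3:4  d4:3 ⇒ 6.
Leveled (Task 1@1, Task 2@1, Task 3@2): d1:5  d2:4  d3:4  d4:4 ⇒ 5.
Reduction 6 − 5 = 1.

1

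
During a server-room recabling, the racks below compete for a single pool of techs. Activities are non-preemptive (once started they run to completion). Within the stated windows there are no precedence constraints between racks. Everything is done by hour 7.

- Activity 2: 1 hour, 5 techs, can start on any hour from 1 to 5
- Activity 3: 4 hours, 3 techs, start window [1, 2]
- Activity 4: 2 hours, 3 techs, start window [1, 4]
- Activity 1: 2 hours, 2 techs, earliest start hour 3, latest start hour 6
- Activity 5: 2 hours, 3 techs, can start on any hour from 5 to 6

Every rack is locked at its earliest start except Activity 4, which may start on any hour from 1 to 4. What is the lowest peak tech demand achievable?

8

Activity 4@1: h1:11  h2:6  h3:5  h4:5  h5:3  h6:3  h7:0 → peak 11
Activity 4@2: h1:8  h2:6  h3:8  h4:5  h5:3  h6:3  h7:0 → peak 8
Activity 4@3: h1:8  h2:3  h3:8  h4:8  h5:3  h6:3  h7:0 → peak 8
Activity 4@4: h1:8  h2:3  h3:5  h4:8  h5:6  h6:3  h7:0 → peak 8
Best is Activity 4@2, peak 8.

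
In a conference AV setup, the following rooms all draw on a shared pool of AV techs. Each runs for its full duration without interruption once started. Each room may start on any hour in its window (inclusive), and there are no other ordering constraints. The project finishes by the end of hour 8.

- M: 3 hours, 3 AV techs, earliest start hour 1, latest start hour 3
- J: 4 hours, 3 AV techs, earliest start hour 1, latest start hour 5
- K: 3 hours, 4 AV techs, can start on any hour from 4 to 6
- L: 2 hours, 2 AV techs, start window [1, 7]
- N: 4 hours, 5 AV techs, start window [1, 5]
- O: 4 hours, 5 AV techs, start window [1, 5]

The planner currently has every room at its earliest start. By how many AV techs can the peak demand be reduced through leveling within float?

7

Early-start peak: h1:18  h2:18  h3:16  h4:17  h5:4  h6:4  h7:0  h8:0 ⇒ 18.
Leveled (M@1, J@1, K@5, L@4, N@1, O@5): h1:11  h2:11  h3:11  h4:10  h5:11  h6:9  h7:9  h8:5 ⇒ 11.
Reduction 18 − 11 = 7.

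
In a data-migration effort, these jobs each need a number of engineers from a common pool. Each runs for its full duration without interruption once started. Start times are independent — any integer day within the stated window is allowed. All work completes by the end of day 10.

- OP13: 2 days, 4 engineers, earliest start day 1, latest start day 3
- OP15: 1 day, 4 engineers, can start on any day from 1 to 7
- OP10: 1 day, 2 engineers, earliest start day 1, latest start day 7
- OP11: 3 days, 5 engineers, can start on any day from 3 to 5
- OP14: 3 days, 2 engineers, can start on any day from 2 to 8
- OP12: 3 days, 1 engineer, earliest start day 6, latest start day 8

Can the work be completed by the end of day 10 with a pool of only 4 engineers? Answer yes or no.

no

The minimum achievable peak is 5; 4 < 5, so no feasible schedule stays within the cap.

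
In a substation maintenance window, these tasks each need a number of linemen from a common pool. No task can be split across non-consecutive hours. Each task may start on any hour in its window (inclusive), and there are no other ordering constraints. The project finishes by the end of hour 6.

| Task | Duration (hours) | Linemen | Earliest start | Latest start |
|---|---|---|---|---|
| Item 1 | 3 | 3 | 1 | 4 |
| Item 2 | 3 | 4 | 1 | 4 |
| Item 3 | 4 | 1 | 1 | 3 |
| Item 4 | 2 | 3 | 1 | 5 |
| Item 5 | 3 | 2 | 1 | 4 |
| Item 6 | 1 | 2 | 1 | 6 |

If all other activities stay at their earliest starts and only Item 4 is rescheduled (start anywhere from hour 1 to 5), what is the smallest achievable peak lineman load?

Item 4@1: h1:15  h2:13  h3:10  h4:1  h5:0  h6:0 → peak 15
Item 4@2: h1:12  h2:13  h3:13  h4:1  h5:0  h6:0 → peak 13
Item 4@3: h1:12  h2:10  h3:13  h4:4  h5:0  h6:0 → peak 13
Item 4@4: h1:12  h2:10  h3:10  h4:4  h5:3  h6:0 → peak 12
Item 4@5: h1:12  h2:10  h3:10  h4:1  h5:3  h6:3 → peak 12
Best is Item 4@4, peak 12.

12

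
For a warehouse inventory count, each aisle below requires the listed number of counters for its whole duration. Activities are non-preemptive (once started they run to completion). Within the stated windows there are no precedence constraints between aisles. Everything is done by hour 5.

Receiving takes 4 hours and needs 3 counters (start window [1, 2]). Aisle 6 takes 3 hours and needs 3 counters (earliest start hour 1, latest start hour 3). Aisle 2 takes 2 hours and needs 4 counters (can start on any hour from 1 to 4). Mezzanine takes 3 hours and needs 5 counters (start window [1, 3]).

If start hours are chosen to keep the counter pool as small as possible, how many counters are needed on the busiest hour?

Early-start (Receiving@1, Aisle 6@1, Aisle 2@1, Mezzanine@1) gives peak 15: h1:15  h2:15  h3:11  h4:3  h5:0.
Shift Mezzanine→3.
Schedule Receiving@1, Aisle 6@1, Aisle 2@1, Mezzanine@3: h1:10  h2:10  h3:11  h4:8  h5:5 — peak 11.

11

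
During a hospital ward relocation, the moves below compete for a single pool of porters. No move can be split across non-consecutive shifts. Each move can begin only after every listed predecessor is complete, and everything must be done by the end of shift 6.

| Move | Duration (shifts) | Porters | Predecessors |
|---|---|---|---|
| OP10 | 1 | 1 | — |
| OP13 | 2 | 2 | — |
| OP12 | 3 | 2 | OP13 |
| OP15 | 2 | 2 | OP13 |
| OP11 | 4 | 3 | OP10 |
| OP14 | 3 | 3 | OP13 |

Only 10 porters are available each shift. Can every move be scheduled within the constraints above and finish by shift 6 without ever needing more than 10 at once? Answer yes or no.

yes

Schedule OP10@1, OP13@1, OP12@3, OP15@3, OP11@2, OP14@3: s1:3  s2:5  s3:10  s4:10  s5:8  s6:0 — peak 10 ≤ 10.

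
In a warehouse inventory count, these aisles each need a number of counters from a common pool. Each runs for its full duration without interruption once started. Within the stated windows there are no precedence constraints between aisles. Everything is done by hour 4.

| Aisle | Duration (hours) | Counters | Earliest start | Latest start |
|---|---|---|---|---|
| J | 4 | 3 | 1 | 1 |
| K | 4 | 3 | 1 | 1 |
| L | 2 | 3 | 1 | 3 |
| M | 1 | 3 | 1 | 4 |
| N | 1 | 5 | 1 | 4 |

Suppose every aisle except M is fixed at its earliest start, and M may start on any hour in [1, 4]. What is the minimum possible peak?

M@1: h1:17  h2:9  h3:6  h4:6 → peak 17
M@2: h1:14  h2:12  h3:6  h4:6 → peak 14
M@3: h1:14  h2:9  h3:9  h4:6 → peak 14
M@4: h1:14  h2:9  h3:6  h4:9 → peak 14
Best is M@2, peak 14.

14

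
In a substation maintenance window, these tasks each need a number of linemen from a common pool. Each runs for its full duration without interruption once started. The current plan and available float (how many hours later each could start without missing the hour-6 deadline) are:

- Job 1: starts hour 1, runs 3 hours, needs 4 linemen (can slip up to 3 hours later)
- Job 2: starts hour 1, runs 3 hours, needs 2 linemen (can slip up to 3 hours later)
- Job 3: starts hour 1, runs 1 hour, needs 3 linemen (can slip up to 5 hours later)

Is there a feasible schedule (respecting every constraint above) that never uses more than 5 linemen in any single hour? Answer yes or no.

yes

Schedule Job 1@1, Job 2@4, Job 3@4: h1:4  h2:4  h3:4  h4:5  h5:2  h6:2 — peak 5 ≤ 5.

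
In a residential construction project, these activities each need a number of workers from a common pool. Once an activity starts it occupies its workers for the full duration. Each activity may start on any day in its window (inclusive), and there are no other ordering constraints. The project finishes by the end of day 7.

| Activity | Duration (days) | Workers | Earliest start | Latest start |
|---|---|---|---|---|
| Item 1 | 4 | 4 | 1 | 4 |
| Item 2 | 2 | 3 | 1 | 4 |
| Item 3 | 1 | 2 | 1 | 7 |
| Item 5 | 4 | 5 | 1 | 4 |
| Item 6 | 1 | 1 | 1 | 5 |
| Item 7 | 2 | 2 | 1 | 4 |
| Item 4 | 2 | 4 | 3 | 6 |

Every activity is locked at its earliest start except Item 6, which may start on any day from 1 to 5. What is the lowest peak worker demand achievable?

16

Item 6@1: d1:17  d2:14  d3:13  d4:13  d5:0  d6:0  d7:0 → peak 17
Item 6@2: d1:16  d2:15  d3:13  d4:13  d5:0  d6:0  d7:0 → peak 16
Item 6@3: d1:16  d2:14  d3:14  d4:13  d5:0  d6:0  d7:0 → peak 16
Item 6@4: d1:16  d2:14  d3:13  d4:14  d5:0  d6:0  d7:0 → peak 16
Item 6@5: d1:16  d2:14  d3:13  d4:13  d5:1  d6:0  d7:0 → peak 16
Best is Item 6@2, peak 16.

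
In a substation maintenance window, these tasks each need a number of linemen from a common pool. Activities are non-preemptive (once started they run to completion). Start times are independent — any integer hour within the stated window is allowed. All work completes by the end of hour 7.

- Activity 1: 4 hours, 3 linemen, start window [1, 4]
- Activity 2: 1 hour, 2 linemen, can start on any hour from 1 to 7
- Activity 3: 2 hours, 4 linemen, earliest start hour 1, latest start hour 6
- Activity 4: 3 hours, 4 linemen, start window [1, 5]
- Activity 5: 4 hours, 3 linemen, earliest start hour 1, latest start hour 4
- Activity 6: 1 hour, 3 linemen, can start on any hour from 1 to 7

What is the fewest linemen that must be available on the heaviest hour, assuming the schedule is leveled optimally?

Early-start (Activity 1@1, Activity 2@1, Activity 3@1, Activity 4@1, Activity 5@1, Activity 6@1) gives peak 19: h1:19  h2:14  h3:10  h4:6  h5:0  h6:0  h7:0.
Shift Activity 3→2, Activity 4→5, Activity 5→4.
Schedule Activity 1@1, Activity 2@1, Activity 3@2, Activity 4@5, Activity 5@4, Activity 6@1: h1:8  h2:7  h3:7  h4:6  h5:7  h6:7  h7:7 — peak 8.

8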